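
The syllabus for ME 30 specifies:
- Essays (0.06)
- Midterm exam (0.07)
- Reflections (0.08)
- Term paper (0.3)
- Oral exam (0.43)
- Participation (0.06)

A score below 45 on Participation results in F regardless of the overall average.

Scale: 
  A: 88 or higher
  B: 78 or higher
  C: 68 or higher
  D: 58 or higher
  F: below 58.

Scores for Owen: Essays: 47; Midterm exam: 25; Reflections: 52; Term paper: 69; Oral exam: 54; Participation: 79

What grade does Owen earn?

Participation score 79 ≥ 45: minimum met.
Weighted total:
  Essays 47 × 0.06 = 2.82
  Midterm exam 25 × 0.07 = 1.75
  Reflections 52 × 0.08 = 4.16
  Term paper 69 × 0.3 = 20.7
  Oral exam 54 × 0.43 = 23.22
  Participation 79 × 0.06 = 4.74
Sum = 57.39
57.39 < 58 → F

F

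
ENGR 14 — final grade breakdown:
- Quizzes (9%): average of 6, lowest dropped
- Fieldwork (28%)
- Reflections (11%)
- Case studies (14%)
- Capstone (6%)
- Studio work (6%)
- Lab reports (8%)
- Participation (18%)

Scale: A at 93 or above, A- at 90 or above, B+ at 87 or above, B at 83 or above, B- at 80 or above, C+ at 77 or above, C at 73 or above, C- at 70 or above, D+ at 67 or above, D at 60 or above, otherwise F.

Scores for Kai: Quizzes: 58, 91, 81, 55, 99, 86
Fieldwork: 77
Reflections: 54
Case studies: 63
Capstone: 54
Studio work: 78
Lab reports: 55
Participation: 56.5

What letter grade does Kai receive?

D

Quizzes: drop 55 → average of remaining 5 = 415/5 = 83
Weighted total:
  Quizzes 83 × 0.09 = 7.47
  Fieldwork 77 × 0.28 = 21.56
  Reflections 54 × 0.11 = 5.94
  Case studies 63 × 0.14 = 8.82
  Capstone 54 × 0.06 = 3.24
  Studio work 78 × 0.06 = 4.68
  Lab reports 55 × 0.08 = 4.4
  Participation 56.5 × 0.18 = 10.17
Sum = 66.28
66.28 is ≥ 60 and < 67 → D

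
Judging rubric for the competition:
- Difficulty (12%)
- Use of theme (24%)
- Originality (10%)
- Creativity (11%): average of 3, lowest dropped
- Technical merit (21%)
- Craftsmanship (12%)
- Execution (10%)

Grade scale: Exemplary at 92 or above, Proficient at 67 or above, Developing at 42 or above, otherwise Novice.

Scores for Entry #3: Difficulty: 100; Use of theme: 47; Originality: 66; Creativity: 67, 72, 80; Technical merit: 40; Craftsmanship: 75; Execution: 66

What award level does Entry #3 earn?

Developing

Creativity: drop 67 → average of remaining 2 = 152/2 = 76
Weighted total:
  Difficulty 100 × 0.12 = 12
  Use of theme 47 × 0.24 = 11.28
  Originality 66 × 0.1 = 6.6
  Creativity 76 × 0.11 = 8.36
  Technical merit 40 × 0.21 = 8.4
  Craftsmanship 75 × 0.12 = 9
  Execution 66 × 0.1 = 6.6
Sum = 62.24
62.24 is ≥ 42 and < 67 → Developing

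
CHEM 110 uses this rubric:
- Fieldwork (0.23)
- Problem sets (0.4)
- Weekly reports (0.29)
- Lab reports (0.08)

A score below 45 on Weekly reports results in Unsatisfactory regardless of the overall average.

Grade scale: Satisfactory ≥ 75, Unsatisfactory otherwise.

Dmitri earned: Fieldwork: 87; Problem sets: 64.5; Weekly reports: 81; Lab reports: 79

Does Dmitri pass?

Weekly reports score 81 ≥ 45: minimum met.
Weighted total:
  Fieldwork 87 × 0.23 = 20.01
  Problem sets 64.5 × 0.4 = 25.8
  Weekly reports 81 × 0.29 = 23.49
  Lab reports 79 × 0.08 = 6.32
Sum = 75.62
75.62 ≥ 75 → Satisfactory

Satisfactory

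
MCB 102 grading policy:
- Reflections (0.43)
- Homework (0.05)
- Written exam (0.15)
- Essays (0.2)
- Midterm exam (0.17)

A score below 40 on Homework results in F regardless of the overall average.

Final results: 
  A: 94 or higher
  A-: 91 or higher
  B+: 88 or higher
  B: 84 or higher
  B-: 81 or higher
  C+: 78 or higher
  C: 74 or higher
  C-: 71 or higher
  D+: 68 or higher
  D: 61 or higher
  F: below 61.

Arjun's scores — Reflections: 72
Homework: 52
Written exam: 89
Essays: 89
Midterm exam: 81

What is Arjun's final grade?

Homework score 52 ≥ 40: minimum met.
Weighted total:
  Reflections 72 × 0.43 = 30.96
  Homework 52 × 0.05 = 2.6
  Written exam 89 × 0.15 = 13.35
  Essays 89 × 0.2 = 17.8
  Midterm exam 81 × 0.17 = 13.77
Sum = 78.48
78.48 is ≥ 78 and < 81 → C+

C+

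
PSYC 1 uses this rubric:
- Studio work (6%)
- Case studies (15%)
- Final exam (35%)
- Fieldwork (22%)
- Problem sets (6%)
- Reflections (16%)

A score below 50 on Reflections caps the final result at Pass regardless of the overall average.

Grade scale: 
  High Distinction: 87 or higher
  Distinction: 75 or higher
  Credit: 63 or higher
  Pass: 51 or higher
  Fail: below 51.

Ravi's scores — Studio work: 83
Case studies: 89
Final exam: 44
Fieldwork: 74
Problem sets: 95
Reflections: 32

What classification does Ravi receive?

Pass

Reflections score 32 < 50: minimum not met.
Weighted total:
  Studio work 83 × 0.06 = 4.98
  Case studies 89 × 0.15 = 13.35
  Final exam 44 × 0.35 = 15.4
  Fieldwork 74 × 0.22 = 16.28
  Problem sets 95 × 0.06 = 5.7
  Reflections 32 × 0.16 = 5.12
Sum = 60.83
60.83 would be Pass; cap at Pass applies → Pass.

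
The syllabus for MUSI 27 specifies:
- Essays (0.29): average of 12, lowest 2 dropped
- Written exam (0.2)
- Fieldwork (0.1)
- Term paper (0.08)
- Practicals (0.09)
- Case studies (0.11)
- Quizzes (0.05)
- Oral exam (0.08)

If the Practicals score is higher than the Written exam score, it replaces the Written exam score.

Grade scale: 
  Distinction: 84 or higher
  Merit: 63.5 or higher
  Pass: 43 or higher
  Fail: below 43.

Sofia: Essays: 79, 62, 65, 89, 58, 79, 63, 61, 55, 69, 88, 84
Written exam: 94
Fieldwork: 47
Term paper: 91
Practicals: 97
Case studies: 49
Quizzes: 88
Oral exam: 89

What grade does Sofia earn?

Merit

Essays: drop 55, 58 → average of remaining 10 = 739/10 = 73.9
Practicals (97) > Written exam (94), so Written exam counts as 97.
Weighted total:
  Essays 73.9 × 0.29 = 21.431
  Written exam 97 × 0.2 = 19.4
  Fieldwork 47 × 0.1 = 4.7
  Term paper 91 × 0.08 = 7.28
  Practicals 97 × 0.09 = 8.73
  Case studies 49 × 0.11 = 5.39
  Quizzes 88 × 0.05 = 4.4
  Oral exam 89 × 0.08 = 7.12
Sum = 78.451
78.451 is ≥ 63.5 and < 84 → Merit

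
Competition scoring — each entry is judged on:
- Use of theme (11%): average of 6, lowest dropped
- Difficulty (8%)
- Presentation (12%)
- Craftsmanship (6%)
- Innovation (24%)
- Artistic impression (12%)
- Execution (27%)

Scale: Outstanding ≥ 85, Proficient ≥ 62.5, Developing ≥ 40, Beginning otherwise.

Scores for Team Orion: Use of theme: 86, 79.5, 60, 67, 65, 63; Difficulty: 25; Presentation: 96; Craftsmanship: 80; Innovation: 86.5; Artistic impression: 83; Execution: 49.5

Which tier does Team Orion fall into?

Proficient

Use of theme: drop 60 → average of remaining 5 = 360.5/5 = 72.1
Weighted total:
  Use of theme 72.1 × 0.11 = 7.931
  Difficulty 25 × 0.08 = 2
  Presentation 96 × 0.12 = 11.52
  Craftsmanship 80 × 0.06 = 4.8
  Innovation 86.5 × 0.24 = 20.76
  Artistic impression 83 × 0.12 = 9.96
  Execution 49.5 × 0.27 = 13.365
Sum = 70.336
70.336 is ≥ 62.5 and < 85 → Proficient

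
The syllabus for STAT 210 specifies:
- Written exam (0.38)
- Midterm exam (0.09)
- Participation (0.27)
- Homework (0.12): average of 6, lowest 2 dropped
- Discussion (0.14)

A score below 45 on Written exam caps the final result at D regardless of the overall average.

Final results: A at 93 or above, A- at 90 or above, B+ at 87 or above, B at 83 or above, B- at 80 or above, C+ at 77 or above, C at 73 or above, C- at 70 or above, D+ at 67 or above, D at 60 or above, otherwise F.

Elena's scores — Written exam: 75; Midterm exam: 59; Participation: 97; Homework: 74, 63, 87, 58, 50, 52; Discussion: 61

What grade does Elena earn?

Homework: drop 50, 52 → average of remaining 4 = 282/4 = 70.5
Written exam score 75 ≥ 45: minimum met.
Weighted total:
  Written exam 75 × 0.38 = 28.5
  Midterm exam 59 × 0.09 = 5.31
  Participation 97 × 0.27 = 26.19
  Homework 70.5 × 0.12 = 8.46
  Discussion 61 × 0.14 = 8.54
Sum = 77
77 is ≥ 77 and < 80 → C+

C+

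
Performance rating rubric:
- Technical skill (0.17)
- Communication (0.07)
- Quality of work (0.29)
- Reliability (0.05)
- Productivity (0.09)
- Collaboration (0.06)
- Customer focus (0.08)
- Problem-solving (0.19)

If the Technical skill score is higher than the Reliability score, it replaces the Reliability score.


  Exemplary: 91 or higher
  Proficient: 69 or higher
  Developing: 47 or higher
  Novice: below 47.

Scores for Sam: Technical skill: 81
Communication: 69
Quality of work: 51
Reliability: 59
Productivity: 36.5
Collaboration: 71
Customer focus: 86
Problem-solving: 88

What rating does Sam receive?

Technical skill (81) > Reliability (59), so Reliability counts as 81.
Weighted total:
  Technical skill 81 × 0.17 = 13.77
  Communication 69 × 0.07 = 4.83
  Quality of work 51 × 0.29 = 14.79
  Reliability 81 × 0.05 = 4.05
  Productivity 36.5 × 0.09 = 3.285
  Collaboration 71 × 0.06 = 4.26
  Customer focus 86 × 0.08 = 6.88
  Problem-solving 88 × 0.19 = 16.72
Sum = 68.585
68.585 is ≥ 47 and < 69 → Developing

Developing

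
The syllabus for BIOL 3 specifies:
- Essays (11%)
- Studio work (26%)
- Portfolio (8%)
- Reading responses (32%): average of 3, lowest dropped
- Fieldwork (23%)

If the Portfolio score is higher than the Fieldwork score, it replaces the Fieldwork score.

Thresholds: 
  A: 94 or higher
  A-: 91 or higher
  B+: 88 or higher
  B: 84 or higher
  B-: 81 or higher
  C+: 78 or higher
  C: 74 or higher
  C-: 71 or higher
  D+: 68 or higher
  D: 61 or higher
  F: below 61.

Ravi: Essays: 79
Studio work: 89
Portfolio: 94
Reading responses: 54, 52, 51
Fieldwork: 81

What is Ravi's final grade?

C

Reading responses: drop 51 → average of remaining 2 = 106/2 = 53
Portfolio (94) > Fieldwork (81), so Fieldwork counts as 94.
Weighted total:
  Essays 79 × 0.11 = 8.69
  Studio work 89 × 0.26 = 23.14
  Portfolio 94 × 0.08 = 7.52
  Reading responses 53 × 0.32 = 16.96
  Fieldwork 94 × 0.23 = 21.62
Sum = 77.93
77.93 is ≥ 74 and < 78 → C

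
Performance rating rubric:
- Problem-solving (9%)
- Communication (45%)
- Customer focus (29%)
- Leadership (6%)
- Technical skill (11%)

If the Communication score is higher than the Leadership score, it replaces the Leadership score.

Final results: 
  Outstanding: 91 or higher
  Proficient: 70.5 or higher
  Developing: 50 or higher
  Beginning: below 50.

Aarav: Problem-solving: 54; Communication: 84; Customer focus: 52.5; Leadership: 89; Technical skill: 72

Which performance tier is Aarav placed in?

Proficient

Communication (84) ≤ Leadership (89), so Leadership stays at 89.
Weighted total:
  Problem-solving 54 × 0.09 = 4.86
  Communication 84 × 0.45 = 37.8
  Customer focus 52.5 × 0.29 = 15.225
  Leadership 89 × 0.06 = 5.34
  Technical skill 72 × 0.11 = 7.92
Sum = 71.145
71.145 is ≥ 70.5 and < 91 → Proficient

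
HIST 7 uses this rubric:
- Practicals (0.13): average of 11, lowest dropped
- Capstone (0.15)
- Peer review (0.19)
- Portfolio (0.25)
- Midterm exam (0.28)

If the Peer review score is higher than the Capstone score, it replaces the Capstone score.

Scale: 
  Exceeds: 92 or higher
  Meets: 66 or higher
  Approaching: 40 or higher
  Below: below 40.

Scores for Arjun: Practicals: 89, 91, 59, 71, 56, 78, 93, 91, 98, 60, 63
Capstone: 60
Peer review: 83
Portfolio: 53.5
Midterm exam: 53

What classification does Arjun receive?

Practicals: drop 56 → average of remaining 10 = 793/10 = 79.3
Peer review (83) > Capstone (60), so Capstone counts as 83.
Weighted total:
  Practicals 79.3 × 0.13 = 10.309
  Capstone 83 × 0.15 = 12.45
  Peer review 83 × 0.19 = 15.77
  Portfolio 53.5 × 0.25 = 13.375
  Midterm exam 53 × 0.28 = 14.84
Sum = 66.744
66.744 is ≥ 66 and < 92 → Meets

Meets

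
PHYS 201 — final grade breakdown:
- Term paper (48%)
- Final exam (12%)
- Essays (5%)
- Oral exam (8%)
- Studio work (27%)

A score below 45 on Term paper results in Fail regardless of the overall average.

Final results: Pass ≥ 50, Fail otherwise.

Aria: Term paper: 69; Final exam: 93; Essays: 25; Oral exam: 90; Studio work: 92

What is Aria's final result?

Term paper score 69 ≥ 45: minimum met.
Weighted total:
  Term paper 69 × 0.48 = 33.12
  Final exam 93 × 0.12 = 11.16
  Essays 25 × 0.05 = 1.25
  Oral exam 90 × 0.08 = 7.2
  Studio work 92 × 0.27 = 24.84
Sum = 77.57
77.57 ≥ 50 → Pass

Pass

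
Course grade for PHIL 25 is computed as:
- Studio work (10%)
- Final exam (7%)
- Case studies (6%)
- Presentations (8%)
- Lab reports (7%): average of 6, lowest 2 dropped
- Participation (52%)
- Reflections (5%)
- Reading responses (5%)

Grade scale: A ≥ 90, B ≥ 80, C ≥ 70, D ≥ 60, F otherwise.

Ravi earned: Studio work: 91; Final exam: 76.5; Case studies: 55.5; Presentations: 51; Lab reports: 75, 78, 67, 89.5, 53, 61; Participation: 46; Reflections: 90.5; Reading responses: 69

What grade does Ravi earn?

Lab reports: drop 53, 61 → average of remaining 4 = 309.5/4 = 77.375
Weighted total:
  Studio work 91 × 0.1 = 9.1
  Final exam 76.5 × 0.07 = 5.355
  Case studies 55.5 × 0.06 = 3.33
  Presentations 51 × 0.08 = 4.08
  Lab reports 77.375 × 0.07 = 5.41625
  Participation 46 × 0.52 = 23.92
  Reflections 90.5 × 0.05 = 4.525
  Reading responses 69 × 0.05 = 3.45
Sum = 59.17625
59.17625 < 60 → F

F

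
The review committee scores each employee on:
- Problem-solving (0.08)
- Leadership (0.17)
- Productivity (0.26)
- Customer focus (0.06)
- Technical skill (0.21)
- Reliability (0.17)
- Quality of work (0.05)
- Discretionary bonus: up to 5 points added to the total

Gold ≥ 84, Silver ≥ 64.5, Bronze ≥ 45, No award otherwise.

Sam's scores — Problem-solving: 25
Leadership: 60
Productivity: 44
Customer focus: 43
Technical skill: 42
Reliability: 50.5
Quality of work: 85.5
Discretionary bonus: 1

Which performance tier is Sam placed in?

Weighted total:
  Problem-solving 25 × 0.08 = 2
  Leadership 60 × 0.17 = 10.2
  Productivity 44 × 0.26 = 11.44
  Customer focus 43 × 0.06 = 2.58
  Technical skill 42 × 0.21 = 8.82
  Reliability 50.5 × 0.17 = 8.585
  Quality of work 85.5 × 0.05 = 4.275
Sum = 47.9
Discretionary bonus: 47.9 + 1 = 48.9
48.9 is ≥ 45 and < 64.5 → Bronze

Bronze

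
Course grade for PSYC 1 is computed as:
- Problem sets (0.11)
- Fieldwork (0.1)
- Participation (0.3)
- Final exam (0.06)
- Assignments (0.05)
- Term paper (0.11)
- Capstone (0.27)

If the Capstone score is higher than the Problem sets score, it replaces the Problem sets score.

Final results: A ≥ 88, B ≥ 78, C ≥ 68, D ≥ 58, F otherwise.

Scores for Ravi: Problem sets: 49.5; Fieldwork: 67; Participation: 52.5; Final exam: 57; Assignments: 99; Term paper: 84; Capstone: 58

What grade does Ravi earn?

D

Capstone (58) > Problem sets (49.5), so Problem sets counts as 58.
Weighted total:
  Problem sets 58 × 0.11 = 6.38
  Fieldwork 67 × 0.1 = 6.7
  Participation 52.5 × 0.3 = 15.75
  Final exam 57 × 0.06 = 3.42
  Assignments 99 × 0.05 = 4.95
  Term paper 84 × 0.11 = 9.24
  Capstone 58 × 0.27 = 15.66
Sum = 62.1
62.1 is ≥ 58 and < 68 → D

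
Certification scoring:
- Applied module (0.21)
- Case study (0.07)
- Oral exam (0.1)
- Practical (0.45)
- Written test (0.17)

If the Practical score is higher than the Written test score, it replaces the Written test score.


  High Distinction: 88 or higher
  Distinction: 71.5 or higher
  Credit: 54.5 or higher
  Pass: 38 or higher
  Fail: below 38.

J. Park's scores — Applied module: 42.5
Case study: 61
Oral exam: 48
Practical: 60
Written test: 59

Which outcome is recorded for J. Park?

Practical (60) > Written test (59), so Written test counts as 60.
Weighted total:
  Applied module 42.5 × 0.21 = 8.925
  Case study 61 × 0.07 = 4.27
  Oral exam 48 × 0.1 = 4.8
  Practical 60 × 0.45 = 27
  Written test 60 × 0.17 = 10.2
Sum = 55.195
55.195 is ≥ 54.5 and < 71.5 → Credit

Credit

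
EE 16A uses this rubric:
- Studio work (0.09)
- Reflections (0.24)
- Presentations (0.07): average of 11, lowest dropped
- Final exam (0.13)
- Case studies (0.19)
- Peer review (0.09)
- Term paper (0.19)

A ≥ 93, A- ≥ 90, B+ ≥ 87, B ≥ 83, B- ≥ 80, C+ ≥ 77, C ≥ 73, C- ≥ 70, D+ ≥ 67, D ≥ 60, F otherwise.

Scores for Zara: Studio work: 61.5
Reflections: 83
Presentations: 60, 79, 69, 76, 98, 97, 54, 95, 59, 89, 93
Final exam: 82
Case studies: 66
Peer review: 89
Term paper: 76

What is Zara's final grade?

C

Presentations: drop 54 → average of remaining 10 = 815/10 = 81.5
Weighted total:
  Studio work 61.5 × 0.09 = 5.535
  Reflections 83 × 0.24 = 19.92
  Presentations 81.5 × 0.07 = 5.705
  Final exam 82 × 0.13 = 10.66
  Case studies 66 × 0.19 = 12.54
  Peer review 89 × 0.09 = 8.01
  Term paper 76 × 0.19 = 14.44
Sum = 76.81
76.81 is ≥ 73 and < 77 → C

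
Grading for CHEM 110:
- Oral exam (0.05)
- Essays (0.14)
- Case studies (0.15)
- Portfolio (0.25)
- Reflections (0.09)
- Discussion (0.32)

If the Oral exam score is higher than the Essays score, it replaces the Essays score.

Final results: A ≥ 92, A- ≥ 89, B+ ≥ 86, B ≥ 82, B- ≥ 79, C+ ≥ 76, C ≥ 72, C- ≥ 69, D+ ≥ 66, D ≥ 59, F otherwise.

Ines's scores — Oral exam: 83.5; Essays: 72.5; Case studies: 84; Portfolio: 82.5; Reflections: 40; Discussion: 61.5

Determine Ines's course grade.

C

Oral exam (83.5) > Essays (72.5), so Essays counts as 83.5.
Weighted total:
  Oral exam 83.5 × 0.05 = 4.175
  Essays 83.5 × 0.14 = 11.69
  Case studies 84 × 0.15 = 12.6
  Portfolio 82.5 × 0.25 = 20.625
  Reflections 40 × 0.09 = 3.6
  Discussion 61.5 × 0.32 = 19.68
Sum = 72.37
72.37 is ≥ 72 and < 76 → C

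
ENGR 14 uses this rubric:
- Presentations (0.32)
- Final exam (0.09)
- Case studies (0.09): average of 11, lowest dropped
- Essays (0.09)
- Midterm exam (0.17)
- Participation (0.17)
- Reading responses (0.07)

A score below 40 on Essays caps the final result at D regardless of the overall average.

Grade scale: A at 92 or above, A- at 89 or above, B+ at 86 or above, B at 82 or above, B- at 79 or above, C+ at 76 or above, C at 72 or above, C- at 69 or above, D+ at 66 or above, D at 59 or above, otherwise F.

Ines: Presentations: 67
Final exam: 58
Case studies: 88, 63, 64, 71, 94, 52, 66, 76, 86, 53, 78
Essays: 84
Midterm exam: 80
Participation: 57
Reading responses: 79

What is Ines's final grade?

Case studies: drop 52 → average of remaining 10 = 739/10 = 73.9
Essays score 84 ≥ 40: minimum met.
Weighted total:
  Presentations 67 × 0.32 = 21.44
  Final exam 58 × 0.09 = 5.22
  Case studies 73.9 × 0.09 = 6.651
  Essays 84 × 0.09 = 7.56
  Midterm exam 80 × 0.17 = 13.6
  Participation 57 × 0.17 = 9.69
  Reading responses 79 × 0.07 = 5.53
Sum = 69.691
69.691 is ≥ 69 and < 72 → C-

C-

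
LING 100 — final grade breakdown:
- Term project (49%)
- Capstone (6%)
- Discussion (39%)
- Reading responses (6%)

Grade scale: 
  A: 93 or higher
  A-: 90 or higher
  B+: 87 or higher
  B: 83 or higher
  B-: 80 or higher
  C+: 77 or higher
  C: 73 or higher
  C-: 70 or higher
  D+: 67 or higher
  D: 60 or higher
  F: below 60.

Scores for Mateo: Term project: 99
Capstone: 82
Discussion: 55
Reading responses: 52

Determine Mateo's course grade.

C+

Weighted total:
  Term project 99 × 0.49 = 48.51
  Capstone 82 × 0.06 = 4.92
  Discussion 55 × 0.39 = 21.45
  Reading responses 52 × 0.06 = 3.12
Sum = 78
78 is ≥ 77 and < 80 → C+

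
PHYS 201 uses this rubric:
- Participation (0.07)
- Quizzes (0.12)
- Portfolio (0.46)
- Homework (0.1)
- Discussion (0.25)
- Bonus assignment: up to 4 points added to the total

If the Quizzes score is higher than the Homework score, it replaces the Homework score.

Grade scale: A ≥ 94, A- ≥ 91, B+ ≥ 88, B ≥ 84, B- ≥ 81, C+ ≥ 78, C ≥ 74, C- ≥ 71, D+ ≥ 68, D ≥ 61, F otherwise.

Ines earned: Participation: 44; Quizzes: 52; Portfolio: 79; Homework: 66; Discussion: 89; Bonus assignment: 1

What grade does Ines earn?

Quizzes (52) ≤ Homework (66), so Homework stays at 66.
Weighted total:
  Participation 44 × 0.07 = 3.08
  Quizzes 52 × 0.12 = 6.24
  Portfolio 79 × 0.46 = 36.34
  Homework 66 × 0.1 = 6.6
  Discussion 89 × 0.25 = 22.25
Sum = 74.51
Bonus assignment: 74.51 + 1 = 75.51
75.51 is ≥ 74 and < 78 → C

C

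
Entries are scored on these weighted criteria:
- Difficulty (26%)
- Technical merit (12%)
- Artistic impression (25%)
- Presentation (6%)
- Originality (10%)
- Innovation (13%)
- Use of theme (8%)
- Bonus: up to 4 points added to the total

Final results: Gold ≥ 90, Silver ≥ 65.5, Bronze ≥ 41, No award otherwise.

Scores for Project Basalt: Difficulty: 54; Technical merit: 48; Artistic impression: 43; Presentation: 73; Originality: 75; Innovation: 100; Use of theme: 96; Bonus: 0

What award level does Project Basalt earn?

Weighted total:
  Difficulty 54 × 0.26 = 14.04
  Technical merit 48 × 0.12 = 5.76
  Artistic impression 43 × 0.25 = 10.75
  Presentation 73 × 0.06 = 4.38
  Originality 75 × 0.1 = 7.5
  Innovation 100 × 0.13 = 13
  Use of theme 96 × 0.08 = 7.68
Sum = 63.11
Bonus: 63.11 + 0 = 63.11
63.11 is ≥ 41 and < 65.5 → Bronze

Bronze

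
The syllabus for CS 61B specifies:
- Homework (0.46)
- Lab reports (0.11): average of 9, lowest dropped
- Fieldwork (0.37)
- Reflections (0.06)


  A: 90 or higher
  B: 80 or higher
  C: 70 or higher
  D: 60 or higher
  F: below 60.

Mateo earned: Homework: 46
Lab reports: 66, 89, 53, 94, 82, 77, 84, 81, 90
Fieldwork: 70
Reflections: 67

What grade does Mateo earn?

D

Lab reports: drop 53 → average of remaining 8 = 663/8 = 82.875
Weighted total:
  Homework 46 × 0.46 = 21.16
  Lab reports 82.875 × 0.11 = 9.11625
  Fieldwork 70 × 0.37 = 25.9
  Reflections 67 × 0.06 = 4.02
Sum = 60.19625
60.19625 is ≥ 60 and < 70 → D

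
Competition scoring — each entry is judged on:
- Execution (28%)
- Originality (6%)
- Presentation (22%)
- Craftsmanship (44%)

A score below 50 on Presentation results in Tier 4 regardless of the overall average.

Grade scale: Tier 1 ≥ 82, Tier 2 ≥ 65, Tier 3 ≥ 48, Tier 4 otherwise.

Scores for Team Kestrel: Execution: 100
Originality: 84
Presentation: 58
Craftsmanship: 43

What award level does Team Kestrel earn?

Tier 3

Presentation score 58 ≥ 50: minimum met.
Weighted total:
  Execution 100 × 0.28 = 28
  Originality 84 × 0.06 = 5.04
  Presentation 58 × 0.22 = 12.76
  Craftsmanship 43 × 0.44 = 18.92
Sum = 64.72
64.72 is ≥ 48 and < 65 → Tier 3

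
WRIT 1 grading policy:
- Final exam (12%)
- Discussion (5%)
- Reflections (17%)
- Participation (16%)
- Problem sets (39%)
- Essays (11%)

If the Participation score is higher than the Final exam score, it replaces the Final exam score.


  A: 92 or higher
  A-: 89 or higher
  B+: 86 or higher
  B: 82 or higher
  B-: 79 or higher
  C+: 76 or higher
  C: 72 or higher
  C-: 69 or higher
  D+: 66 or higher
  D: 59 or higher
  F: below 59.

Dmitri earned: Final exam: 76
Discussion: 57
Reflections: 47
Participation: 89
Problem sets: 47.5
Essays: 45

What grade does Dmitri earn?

D

Participation (89) > Final exam (76), so Final exam counts as 89.
Weighted total:
  Final exam 89 × 0.12 = 10.68
  Discussion 57 × 0.05 = 2.85
  Reflections 47 × 0.17 = 7.99
  Participation 89 × 0.16 = 14.24
  Problem sets 47.5 × 0.39 = 18.525
  Essays 45 × 0.11 = 4.95
Sum = 59.235
59.235 is ≥ 59 and < 66 → D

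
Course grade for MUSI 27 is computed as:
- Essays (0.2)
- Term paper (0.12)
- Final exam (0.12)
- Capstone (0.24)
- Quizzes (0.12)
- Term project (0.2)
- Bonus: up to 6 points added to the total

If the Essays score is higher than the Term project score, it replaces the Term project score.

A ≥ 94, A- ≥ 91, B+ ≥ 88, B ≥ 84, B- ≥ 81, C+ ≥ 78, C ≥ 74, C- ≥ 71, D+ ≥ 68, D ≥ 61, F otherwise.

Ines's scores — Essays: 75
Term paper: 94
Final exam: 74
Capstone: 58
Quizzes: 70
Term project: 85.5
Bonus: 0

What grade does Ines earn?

C

Essays (75) ≤ Term project (85.5), so Term project stays at 85.5.
Weighted total:
  Essays 75 × 0.2 = 15
  Term paper 94 × 0.12 = 11.28
  Final exam 74 × 0.12 = 8.88
  Capstone 58 × 0.24 = 13.92
  Quizzes 70 × 0.12 = 8.4
  Term project 85.5 × 0.2 = 17.1
Sum = 74.58
Bonus: 74.58 + 0 = 74.58
74.58 is ≥ 74 and < 78 → C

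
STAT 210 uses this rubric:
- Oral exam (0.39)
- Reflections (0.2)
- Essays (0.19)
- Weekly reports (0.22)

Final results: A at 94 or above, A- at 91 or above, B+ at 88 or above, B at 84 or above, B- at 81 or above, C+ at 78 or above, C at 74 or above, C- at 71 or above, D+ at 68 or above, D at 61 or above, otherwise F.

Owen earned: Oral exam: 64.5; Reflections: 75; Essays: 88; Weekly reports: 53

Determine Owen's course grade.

Weighted total:
  Oral exam 64.5 × 0.39 = 25.155
  Reflections 75 × 0.2 = 15
  Essays 88 × 0.19 = 16.72
  Weekly reports 53 × 0.22 = 11.66
Sum = 68.535
68.535 is ≥ 68 and < 71 → D+

D+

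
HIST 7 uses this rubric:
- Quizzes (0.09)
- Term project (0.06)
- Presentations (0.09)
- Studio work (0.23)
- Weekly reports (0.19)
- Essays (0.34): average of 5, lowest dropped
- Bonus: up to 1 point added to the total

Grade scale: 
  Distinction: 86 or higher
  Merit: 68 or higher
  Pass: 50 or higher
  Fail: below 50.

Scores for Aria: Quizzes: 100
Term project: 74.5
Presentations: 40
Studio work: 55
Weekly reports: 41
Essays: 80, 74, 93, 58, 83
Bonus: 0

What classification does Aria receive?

Essays: drop 58 → average of remaining 4 = 330/4 = 82.5
Weighted total:
  Quizzes 100 × 0.09 = 9
  Term project 74.5 × 0.06 = 4.47
  Presentations 40 × 0.09 = 3.6
  Studio work 55 × 0.23 = 12.65
  Weekly reports 41 × 0.19 = 7.79
  Essays 82.5 × 0.34 = 28.05
Sum = 65.56
Bonus: 65.56 + 0 = 65.56
65.56 is ≥ 50 and < 68 → Pass

Pass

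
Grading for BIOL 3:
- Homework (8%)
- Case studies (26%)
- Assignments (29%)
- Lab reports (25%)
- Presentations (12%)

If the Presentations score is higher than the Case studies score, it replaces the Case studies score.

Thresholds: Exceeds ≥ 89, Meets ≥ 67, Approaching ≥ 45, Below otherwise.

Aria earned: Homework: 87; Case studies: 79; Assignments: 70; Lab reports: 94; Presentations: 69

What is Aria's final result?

Presentations (69) ≤ Case studies (79), so Case studies stays at 79.
Weighted total:
  Homework 87 × 0.08 = 6.96
  Case studies 79 × 0.26 = 20.54
  Assignments 70 × 0.29 = 20.3
  Lab reports 94 × 0.25 = 23.5
  Presentations 69 × 0.12 = 8.28
Sum = 79.58
79.58 is ≥ 67 and < 89 → Meets

Meets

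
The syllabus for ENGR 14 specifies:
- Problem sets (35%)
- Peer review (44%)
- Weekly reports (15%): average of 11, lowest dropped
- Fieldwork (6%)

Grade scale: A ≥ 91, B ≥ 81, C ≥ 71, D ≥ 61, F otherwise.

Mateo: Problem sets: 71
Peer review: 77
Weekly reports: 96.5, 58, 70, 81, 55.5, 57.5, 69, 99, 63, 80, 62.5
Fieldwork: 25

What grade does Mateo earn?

C

Weekly reports: drop 55.5 → average of remaining 10 = 736.5/10 = 73.65
Weighted total:
  Problem sets 71 × 0.35 = 24.85
  Peer review 77 × 0.44 = 33.88
  Weekly reports 73.65 × 0.15 = 11.0475
  Fieldwork 25 × 0.06 = 1.5
Sum = 71.2775
71.2775 is ≥ 71 and < 81 → C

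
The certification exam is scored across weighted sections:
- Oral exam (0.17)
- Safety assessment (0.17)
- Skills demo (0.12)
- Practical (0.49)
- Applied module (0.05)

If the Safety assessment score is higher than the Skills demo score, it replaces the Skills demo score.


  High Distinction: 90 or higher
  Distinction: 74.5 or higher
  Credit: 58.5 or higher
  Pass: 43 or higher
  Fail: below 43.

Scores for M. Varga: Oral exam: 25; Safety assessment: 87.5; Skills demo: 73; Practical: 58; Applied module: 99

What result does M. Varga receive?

Safety assessment (87.5) > Skills demo (73), so Skills demo counts as 87.5.
Weighted total:
  Oral exam 25 × 0.17 = 4.25
  Safety assessment 87.5 × 0.17 = 14.875
  Skills demo 87.5 × 0.12 = 10.5
  Practical 58 × 0.49 = 28.42
  Applied module 99 × 0.05 = 4.95
Sum = 62.995
62.995 is ≥ 58.5 and < 74.5 → Credit

Credit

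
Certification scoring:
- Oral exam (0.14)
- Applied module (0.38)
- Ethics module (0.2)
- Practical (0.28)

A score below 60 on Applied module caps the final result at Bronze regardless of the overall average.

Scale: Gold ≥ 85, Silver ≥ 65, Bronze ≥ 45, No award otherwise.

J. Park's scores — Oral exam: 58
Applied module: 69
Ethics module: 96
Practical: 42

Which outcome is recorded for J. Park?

Silver

Applied module score 69 ≥ 60: minimum met.
Weighted total:
  Oral exam 58 × 0.14 = 8.12
  Applied module 69 × 0.38 = 26.22
  Ethics module 96 × 0.2 = 19.2
  Practical 42 × 0.28 = 11.76
Sum = 65.3
65.3 is ≥ 65 and < 85 → Silver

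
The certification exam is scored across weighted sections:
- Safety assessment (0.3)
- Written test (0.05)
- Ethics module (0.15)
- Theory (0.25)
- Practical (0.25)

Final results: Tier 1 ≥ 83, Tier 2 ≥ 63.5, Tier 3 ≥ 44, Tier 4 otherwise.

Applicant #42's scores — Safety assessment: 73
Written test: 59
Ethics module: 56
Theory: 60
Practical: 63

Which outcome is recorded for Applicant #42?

Weighted total:
  Safety assessment 73 × 0.3 = 21.9
  Written test 59 × 0.05 = 2.95
  Ethics module 56 × 0.15 = 8.4
  Theory 60 × 0.25 = 15
  Practical 63 × 0.25 = 15.75
Sum = 64
64 is ≥ 63.5 and < 83 → Tier 2

Tier 2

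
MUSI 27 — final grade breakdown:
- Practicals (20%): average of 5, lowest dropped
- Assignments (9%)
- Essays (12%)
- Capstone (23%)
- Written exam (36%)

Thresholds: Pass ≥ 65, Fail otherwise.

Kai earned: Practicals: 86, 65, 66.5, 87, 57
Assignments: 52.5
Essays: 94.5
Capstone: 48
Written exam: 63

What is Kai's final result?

Practicals: drop 57 → average of remaining 4 = 304.5/4 = 76.125
Weighted total:
  Practicals 76.125 × 0.2 = 15.225
  Assignments 52.5 × 0.09 = 4.725
  Essays 94.5 × 0.12 = 11.34
  Capstone 48 × 0.23 = 11.04
  Written exam 63 × 0.36 = 22.68
Sum = 65.01
65.01 ≥ 65 → Pass

Pass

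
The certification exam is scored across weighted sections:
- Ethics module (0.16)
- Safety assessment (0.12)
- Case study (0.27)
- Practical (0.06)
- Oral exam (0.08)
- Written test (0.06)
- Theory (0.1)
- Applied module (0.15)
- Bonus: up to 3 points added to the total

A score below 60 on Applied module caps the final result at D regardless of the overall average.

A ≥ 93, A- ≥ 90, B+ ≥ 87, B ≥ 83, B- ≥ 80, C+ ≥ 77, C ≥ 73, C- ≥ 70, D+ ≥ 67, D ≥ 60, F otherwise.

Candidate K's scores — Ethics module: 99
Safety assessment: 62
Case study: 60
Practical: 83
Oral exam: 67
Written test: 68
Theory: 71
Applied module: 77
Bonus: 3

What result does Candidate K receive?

C

Applied module score 77 ≥ 60: minimum met.
Weighted total:
  Ethics module 99 × 0.16 = 15.84
  Safety assessment 62 × 0.12 = 7.44
  Case study 60 × 0.27 = 16.2
  Practical 83 × 0.06 = 4.98
  Oral exam 67 × 0.08 = 5.36
  Written test 68 × 0.06 = 4.08
  Theory 71 × 0.1 = 7.1
  Applied module 77 × 0.15 = 11.55
Sum = 72.55
Bonus: 72.55 + 3 = 75.55
75.55 is ≥ 73 and < 77 → C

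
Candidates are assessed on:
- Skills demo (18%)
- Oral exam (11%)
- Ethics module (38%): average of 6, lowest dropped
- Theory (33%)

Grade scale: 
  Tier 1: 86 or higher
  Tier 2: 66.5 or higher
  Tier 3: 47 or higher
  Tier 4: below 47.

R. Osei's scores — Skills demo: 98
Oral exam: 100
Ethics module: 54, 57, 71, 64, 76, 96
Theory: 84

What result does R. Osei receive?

Ethics module: drop 54 → average of remaining 5 = 364/5 = 72.8
Weighted total:
  Skills demo 98 × 0.18 = 17.64
  Oral exam 100 × 0.11 = 11
  Ethics module 72.8 × 0.38 = 27.664
  Theory 84 × 0.33 = 27.72
Sum = 84.024
84.024 is ≥ 66.5 and < 86 → Tier 2

Tier 2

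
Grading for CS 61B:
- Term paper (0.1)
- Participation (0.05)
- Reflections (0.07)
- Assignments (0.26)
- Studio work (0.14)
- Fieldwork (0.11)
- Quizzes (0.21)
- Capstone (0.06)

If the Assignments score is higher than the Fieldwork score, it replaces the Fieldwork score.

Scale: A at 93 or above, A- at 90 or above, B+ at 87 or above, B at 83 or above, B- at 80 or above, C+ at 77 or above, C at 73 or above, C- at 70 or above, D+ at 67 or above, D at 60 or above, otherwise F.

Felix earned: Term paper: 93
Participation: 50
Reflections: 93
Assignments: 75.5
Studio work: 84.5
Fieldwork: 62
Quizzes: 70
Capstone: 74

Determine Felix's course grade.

Assignments (75.5) > Fieldwork (62), so Fieldwork counts as 75.5.
Weighted total:
  Term paper 93 × 0.1 = 9.3
  Participation 50 × 0.05 = 2.5
  Reflections 93 × 0.07 = 6.51
  Assignments 75.5 × 0.26 = 19.63
  Studio work 84.5 × 0.14 = 11.83
  Fieldwork 75.5 × 0.11 = 8.305
  Quizzes 70 × 0.21 = 14.7
  Capstone 74 × 0.06 = 4.44
Sum = 77.215
77.215 is ≥ 77 and < 80 → C+

C+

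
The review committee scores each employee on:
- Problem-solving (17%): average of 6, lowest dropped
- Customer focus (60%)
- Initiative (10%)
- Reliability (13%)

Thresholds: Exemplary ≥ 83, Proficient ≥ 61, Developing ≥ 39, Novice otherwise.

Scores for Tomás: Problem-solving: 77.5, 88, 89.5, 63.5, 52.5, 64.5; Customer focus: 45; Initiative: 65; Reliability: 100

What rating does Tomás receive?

Problem-solving: drop 52.5 → average of remaining 5 = 383/5 = 76.6
Weighted total:
  Problem-solving 76.6 × 0.17 = 13.022
  Customer focus 45 × 0.6 = 27
  Initiative 65 × 0.1 = 6.5
  Reliability 100 × 0.13 = 13
Sum = 59.522
59.522 is ≥ 39 and < 61 → Developing

Developing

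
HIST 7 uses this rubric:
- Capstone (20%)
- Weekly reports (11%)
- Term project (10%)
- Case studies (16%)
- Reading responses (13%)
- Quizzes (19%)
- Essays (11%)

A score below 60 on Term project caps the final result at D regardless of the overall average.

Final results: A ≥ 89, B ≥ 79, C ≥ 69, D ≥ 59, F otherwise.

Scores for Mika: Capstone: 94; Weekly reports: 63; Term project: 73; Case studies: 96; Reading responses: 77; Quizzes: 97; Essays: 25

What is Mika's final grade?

Term project score 73 ≥ 60: minimum met.
Weighted total:
  Capstone 94 × 0.2 = 18.8
  Weekly reports 63 × 0.11 = 6.93
  Term project 73 × 0.1 = 7.3
  Case studies 96 × 0.16 = 15.36
  Reading responses 77 × 0.13 = 10.01
  Quizzes 97 × 0.19 = 18.43
  Essays 25 × 0.11 = 2.75
Sum = 79.58
79.58 is ≥ 79 and < 89 → B

B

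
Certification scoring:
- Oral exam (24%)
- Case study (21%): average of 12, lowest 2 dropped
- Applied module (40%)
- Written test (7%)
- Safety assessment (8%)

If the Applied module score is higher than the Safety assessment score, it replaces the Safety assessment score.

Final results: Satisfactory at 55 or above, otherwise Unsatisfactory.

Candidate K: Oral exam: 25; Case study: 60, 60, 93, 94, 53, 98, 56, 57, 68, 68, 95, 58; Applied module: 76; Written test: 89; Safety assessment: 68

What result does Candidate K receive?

Satisfactory

Case study: drop 53, 56 → average of remaining 10 = 751/10 = 75.1
Applied module (76) > Safety assessment (68), so Safety assessment counts as 76.
Weighted total:
  Oral exam 25 × 0.24 = 6
  Case study 75.1 × 0.21 = 15.771
  Applied module 76 × 0.4 = 30.4
  Written test 89 × 0.07 = 6.23
  Safety assessment 76 × 0.08 = 6.08
Sum = 64.481
64.481 ≥ 55 → Satisfactory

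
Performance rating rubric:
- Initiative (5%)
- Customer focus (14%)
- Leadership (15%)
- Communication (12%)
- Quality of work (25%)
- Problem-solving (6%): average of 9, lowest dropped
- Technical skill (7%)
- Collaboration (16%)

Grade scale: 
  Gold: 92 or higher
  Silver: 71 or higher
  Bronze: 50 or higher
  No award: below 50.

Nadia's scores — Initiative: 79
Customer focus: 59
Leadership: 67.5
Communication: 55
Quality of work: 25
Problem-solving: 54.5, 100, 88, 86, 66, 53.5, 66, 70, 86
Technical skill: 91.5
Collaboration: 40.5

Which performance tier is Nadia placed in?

Problem-solving: drop 53.5 → average of remaining 8 = 616.5/8 = 77.0625
Weighted total:
  Initiative 79 × 0.05 = 3.95
  Customer focus 59 × 0.14 = 8.26
  Leadership 67.5 × 0.15 = 10.125
  Communication 55 × 0.12 = 6.6
  Quality of work 25 × 0.25 = 6.25
  Problem-solving 77.0625 × 0.06 = 4.62375
  Technical skill 91.5 × 0.07 = 6.405
  Collaboration 40.5 × 0.16 = 6.48
Sum = 52.69375
52.69375 is ≥ 50 and < 71 → Bronze

Bronze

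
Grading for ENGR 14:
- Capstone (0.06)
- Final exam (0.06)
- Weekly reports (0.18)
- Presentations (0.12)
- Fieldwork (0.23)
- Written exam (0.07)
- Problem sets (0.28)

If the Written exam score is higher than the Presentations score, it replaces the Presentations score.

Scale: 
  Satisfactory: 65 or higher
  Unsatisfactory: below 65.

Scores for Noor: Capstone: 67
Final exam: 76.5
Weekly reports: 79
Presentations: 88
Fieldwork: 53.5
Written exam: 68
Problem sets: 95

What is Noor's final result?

Satisfactory

Written exam (68) ≤ Presentations (88), so Presentations stays at 88.
Weighted total:
  Capstone 67 × 0.06 = 4.02
  Final exam 76.5 × 0.06 = 4.59
  Weekly reports 79 × 0.18 = 14.22
  Presentations 88 × 0.12 = 10.56
  Fieldwork 53.5 × 0.23 = 12.305
  Written exam 68 × 0.07 = 4.76
  Problem sets 95 × 0.28 = 26.6
Sum = 77.055
77.055 ≥ 65 → Satisfactory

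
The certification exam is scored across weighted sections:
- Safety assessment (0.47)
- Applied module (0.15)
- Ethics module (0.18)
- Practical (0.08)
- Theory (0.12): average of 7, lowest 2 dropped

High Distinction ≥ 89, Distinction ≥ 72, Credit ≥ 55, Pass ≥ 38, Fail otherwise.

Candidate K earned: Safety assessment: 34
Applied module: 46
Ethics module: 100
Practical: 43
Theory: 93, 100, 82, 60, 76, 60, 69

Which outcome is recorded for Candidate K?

Theory: drop 60, 60 → average of remaining 5 = 420/5 = 84
Weighted total:
  Safety assessment 34 × 0.47 = 15.98
  Applied module 46 × 0.15 = 6.9
  Ethics module 100 × 0.18 = 18
  Practical 43 × 0.08 = 3.44
  Theory 84 × 0.12 = 10.08
Sum = 54.4
54.4 is ≥ 38 and < 55 → Pass

Pass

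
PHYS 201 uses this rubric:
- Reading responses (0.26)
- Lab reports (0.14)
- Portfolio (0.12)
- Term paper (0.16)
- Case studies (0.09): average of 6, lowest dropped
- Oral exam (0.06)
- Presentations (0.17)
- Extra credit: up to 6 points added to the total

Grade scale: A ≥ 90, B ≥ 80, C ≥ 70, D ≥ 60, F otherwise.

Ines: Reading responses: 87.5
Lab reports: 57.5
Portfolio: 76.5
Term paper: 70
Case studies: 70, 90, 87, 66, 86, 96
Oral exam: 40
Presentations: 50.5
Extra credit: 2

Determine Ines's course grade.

Case studies: drop 66 → average of remaining 5 = 429/5 = 85.8
Weighted total:
  Reading responses 87.5 × 0.26 = 22.75
  Lab reports 57.5 × 0.14 = 8.05
  Portfolio 76.5 × 0.12 = 9.18
  Term paper 70 × 0.16 = 11.2
  Case studies 85.8 × 0.09 = 7.722
  Oral exam 40 × 0.06 = 2.4
  Presentations 50.5 × 0.17 = 8.585
Sum = 69.887
Extra credit: 69.887 + 2 = 71.887
71.887 is ≥ 70 and < 80 → C

C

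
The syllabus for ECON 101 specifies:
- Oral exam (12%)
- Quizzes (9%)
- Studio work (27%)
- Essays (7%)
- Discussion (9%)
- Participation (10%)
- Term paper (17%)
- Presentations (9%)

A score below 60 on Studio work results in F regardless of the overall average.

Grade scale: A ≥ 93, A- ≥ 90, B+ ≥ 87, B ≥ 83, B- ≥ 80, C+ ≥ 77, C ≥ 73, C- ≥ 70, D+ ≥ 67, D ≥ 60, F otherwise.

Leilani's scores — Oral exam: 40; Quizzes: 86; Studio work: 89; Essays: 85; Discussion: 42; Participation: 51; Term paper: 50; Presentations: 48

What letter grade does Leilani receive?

Studio work score 89 ≥ 60: minimum met.
Weighted total:
  Oral exam 40 × 0.12 = 4.8
  Quizzes 86 × 0.09 = 7.74
  Studio work 89 × 0.27 = 24.03
  Essays 85 × 0.07 = 5.95
  Discussion 42 × 0.09 = 3.78
  Participation 51 × 0.1 = 5.1
  Term paper 50 × 0.17 = 8.5
  Presentations 48 × 0.09 = 4.32
Sum = 64.22
64.22 is ≥ 60 and < 67 → D

D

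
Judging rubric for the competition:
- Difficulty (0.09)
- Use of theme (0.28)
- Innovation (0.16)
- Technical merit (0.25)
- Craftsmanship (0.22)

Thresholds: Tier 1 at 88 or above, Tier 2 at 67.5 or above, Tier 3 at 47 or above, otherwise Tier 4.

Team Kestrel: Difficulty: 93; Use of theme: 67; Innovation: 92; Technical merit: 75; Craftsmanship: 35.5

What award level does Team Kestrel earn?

Tier 2

Weighted total:
  Difficulty 93 × 0.09 = 8.37
  Use of theme 67 × 0.28 = 18.76
  Innovation 92 × 0.16 = 14.72
  Technical merit 75 × 0.25 = 18.75
  Craftsmanship 35.5 × 0.22 = 7.81
Sum = 68.41
68.41 is ≥ 67.5 and < 88 → Tier 2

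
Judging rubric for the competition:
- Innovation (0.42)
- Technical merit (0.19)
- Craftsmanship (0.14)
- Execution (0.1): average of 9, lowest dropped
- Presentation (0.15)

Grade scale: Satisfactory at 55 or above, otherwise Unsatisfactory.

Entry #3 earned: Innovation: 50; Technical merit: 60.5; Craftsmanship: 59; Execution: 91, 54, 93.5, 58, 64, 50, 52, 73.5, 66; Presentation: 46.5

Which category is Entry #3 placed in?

Execution: drop 50 → average of remaining 8 = 552/8 = 69
Weighted total:
  Innovation 50 × 0.42 = 21
  Technical merit 60.5 × 0.19 = 11.495
  Craftsmanship 59 × 0.14 = 8.26
  Execution 69 × 0.1 = 6.9
  Presentation 46.5 × 0.15 = 6.975
Sum = 54.63
54.63 < 55 → Unsatisfactory

Unsatisfactory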